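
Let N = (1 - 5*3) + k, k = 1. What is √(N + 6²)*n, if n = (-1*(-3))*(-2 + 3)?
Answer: 3*√23 ≈ 14.387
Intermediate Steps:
N = -13 (N = (1 - 5*3) + 1 = (1 - 15) + 1 = -14 + 1 = -13)
n = 3 (n = 3*1 = 3)
√(N + 6²)*n = √(-13 + 6²)*3 = √(-13 + 36)*3 = √23*3 = 3*√23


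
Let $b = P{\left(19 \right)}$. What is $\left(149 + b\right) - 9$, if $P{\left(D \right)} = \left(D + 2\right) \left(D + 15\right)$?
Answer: $854$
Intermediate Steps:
$P{\left(D \right)} = \left(2 + D\right) \left(15 + D\right)$
$b = 714$ ($b = 30 + 19^{2} + 17 \cdot 19 = 30 + 361 + 323 = 714$)
$\left(149 + b\right) - 9 = \left(149 + 714\right) - 9 = 863 - 9 = 854$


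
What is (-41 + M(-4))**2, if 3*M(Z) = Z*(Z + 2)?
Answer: 13225/9 ≈ 1469.4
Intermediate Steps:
M(Z) = Z*(2 + Z)/3 (M(Z) = (Z*(Z + 2))/3 = (Z*(2 + Z))/3 = Z*(2 + Z)/3)
(-41 + M(-4))**2 = (-41 + (1/3)*(-4)*(2 - 4))**2 = (-41 + (1/3)*(-4)*(-2))**2 = (-41 + 8/3)**2 = (-115/3)**2 = 13225/9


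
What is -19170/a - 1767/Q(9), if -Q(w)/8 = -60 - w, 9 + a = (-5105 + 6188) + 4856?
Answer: -702005/109112 ≈ -6.4338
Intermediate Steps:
a = 5930 (a = -9 + ((-5105 + 6188) + 4856) = -9 + (1083 + 4856) = -9 + 5939 = 5930)
Q(w) = 480 + 8*w (Q(w) = -8*(-60 - w) = 480 + 8*w)
-19170/a - 1767/Q(9) = -19170/5930 - 1767/(480 + 8*9) = -19170*1/5930 - 1767/(480 + 72) = -1917/593 - 1767/552 = -1917/593 - 1767*1/552 = -1917/593 - 589/184 = -702005/109112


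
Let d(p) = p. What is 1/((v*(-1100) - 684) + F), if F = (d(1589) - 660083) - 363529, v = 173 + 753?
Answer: -1/2041307 ≈ -4.8988e-7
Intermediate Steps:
v = 926
F = -1022023 (F = (1589 - 660083) - 363529 = -658494 - 363529 = -1022023)
1/((v*(-1100) - 684) + F) = 1/((926*(-1100) - 684) - 1022023) = 1/((-1018600 - 684) - 1022023) = 1/(-1019284 - 1022023) = 1/(-2041307) = -1/2041307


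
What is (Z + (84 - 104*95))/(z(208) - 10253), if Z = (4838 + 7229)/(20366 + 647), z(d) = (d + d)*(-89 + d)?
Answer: -205831281/824781263 ≈ -0.24956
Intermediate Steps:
z(d) = 2*d*(-89 + d) (z(d) = (2*d)*(-89 + d) = 2*d*(-89 + d))
Z = 12067/21013 ≈ 0.57426
(Z + (84 - 104*95))/(z(208) - 10253) = (12067/21013 + (84 - 104*95))/(2*208*(-89 + 208) - 10253) = (12067/21013 + (84 - 9880))/(2*208*119 - 10253) = (12067/21013 - 9796)/(49504 - 10253) = -205831281/21013/39251 = -205831281/21013*1/39251 = -205831281/824781263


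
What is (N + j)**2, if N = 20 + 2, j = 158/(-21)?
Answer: 92416/441 ≈ 209.56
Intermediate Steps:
j = -158/21 (j = 158*(-1/21) = -158/21 ≈ -7.5238)
N = 22
(N + j)**2 = (22 - 158/21)**2 = (304/21)**2 = 92416/441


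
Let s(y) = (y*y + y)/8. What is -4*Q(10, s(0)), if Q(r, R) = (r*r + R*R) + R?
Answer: -400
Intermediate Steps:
s(y) = y/8 + y²/8 (s(y) = (y² + y)*(⅛) = (y + y²)*(⅛) = y/8 + y²/8)
Q(r, R) = R + R² + r² (Q(r, R) = (r² + R²) + R = (R² + r²) + R = R + R² + r²)
-4*Q(10, s(0)) = -4*((⅛)*0*(1 + 0) + ((⅛)*0*(1 + 0))² + 10²) = -4*((⅛)*0*1 + ((⅛)*0*1)² + 100) = -4*(0 + 0² + 100) = -4*(0 + 0 + 100) = -4*100 = -400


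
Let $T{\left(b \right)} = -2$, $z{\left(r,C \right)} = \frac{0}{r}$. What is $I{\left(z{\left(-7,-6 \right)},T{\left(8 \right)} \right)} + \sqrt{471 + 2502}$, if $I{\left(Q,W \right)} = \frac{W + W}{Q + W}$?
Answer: $2 + \sqrt{2973} \approx 56.525$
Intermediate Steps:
$z{\left(r,C \right)} = 0$
$I{\left(Q,W \right)} = \frac{2 W}{Q + W}$
$I{\left(z{\left(-7,-6 \right)},T{\left(8 \right)} \right)} + \sqrt{471 + 2502} = 2 \left(-2\right) \frac{1}{0 - 2} + \sqrt{471 + 2502} = 2 \left(-2\right) \frac{1}{-2} + \sqrt{2973} = 2 \left(-2\right) \left(- \frac{1}{2}\right) + \sqrt{2973} = 2 + \sqrt{2973}$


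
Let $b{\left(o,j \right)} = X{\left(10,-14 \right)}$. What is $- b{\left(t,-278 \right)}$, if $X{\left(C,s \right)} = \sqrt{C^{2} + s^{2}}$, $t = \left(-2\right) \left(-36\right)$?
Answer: $- 2 \sqrt{74} \approx -17.205$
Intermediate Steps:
$t = 72$
$b{\left(o,j \right)} = 2 \sqrt{74}$ ($b{\left(o,j \right)} = \sqrt{10^{2} + \left(-14\right)^{2}} = \sqrt{100 + 196} = \sqrt{296} = 2 \sqrt{74}$)
$- b{\left(t,-278 \right)} = - 2 \sqrt{74}$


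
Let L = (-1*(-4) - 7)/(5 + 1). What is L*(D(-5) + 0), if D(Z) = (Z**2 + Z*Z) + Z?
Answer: -45/2 ≈ -22.500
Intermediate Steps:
D(Z) = Z + 2*Z**2 (D(Z) = (Z**2 + Z**2) + Z = 2*Z**2 + Z = Z + 2*Z**2)
L = -1/2 (L = (4 - 7)/6 = -3*1/6 = -1/2 ≈ -0.50000)
L*(D(-5) + 0) = -(-5*(1 + 2*(-5)) + 0)/2 = -(-5*(1 - 10) + 0)/2 = -(-5*(-9) + 0)/2 = -(45 + 0)/2 = -1/2*45 = -45/2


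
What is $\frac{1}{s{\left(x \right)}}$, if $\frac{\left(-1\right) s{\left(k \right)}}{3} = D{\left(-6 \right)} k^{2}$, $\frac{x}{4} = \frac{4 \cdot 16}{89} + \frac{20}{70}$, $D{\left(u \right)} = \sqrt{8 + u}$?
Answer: $- \frac{388129 \sqrt{2}}{37620096} \approx -0.014591$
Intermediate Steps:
$x = \frac{2504}{623}$ ($x = 4 \left(\frac{4 \cdot 16}{89} + \frac{20}{70}\right) = 4 \left(64 \cdot \frac{1}{89} + 20 \cdot \frac{1}{70}\right) = 4 \left(\frac{64}{89} + \frac{2}{7}\right) = 4 \cdot \frac{626}{623} = \frac{2504}{623} \approx 4.0193$)
$s{\left(k \right)} = - 3 \sqrt{2} k^{2}$ ($s{\left(k \right)} = - 3 \sqrt{8 - 6} k^{2} = - 3 \sqrt{2} k^{2}$)
$\frac{1}{s{\left(x \right)}} = \frac{1}{\left(-3\right) \sqrt{2} \left(\frac{2504}{623}\right)^{2}} = \frac{1}{\left(-3\right) \sqrt{2} \cdot \frac{6270016}{388129}} = \frac{1}{\left(- \frac{18810048}{388129}\right) \sqrt{2}} = - \frac{388129 \sqrt{2}}{37620096}$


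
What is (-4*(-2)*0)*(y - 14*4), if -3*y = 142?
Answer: 0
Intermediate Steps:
y = -142/3 (y = -⅓*142 = -142/3 ≈ -47.333)
(-4*(-2)*0)*(y - 14*4) = (-4*(-2)*0)*(-142/3 - 14*4) = (8*0)*(-142/3 - 56) = 0*(-310/3) = 0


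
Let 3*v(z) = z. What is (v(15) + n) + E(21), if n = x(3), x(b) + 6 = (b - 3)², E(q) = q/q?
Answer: 0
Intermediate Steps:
E(q) = 1
v(z) = z/3
x(b) = -6 + (-3 + b)² (x(b) = -6 + (b - 3)² = -6 + (-3 + b)²)
n = -6 (n = -6 + (-3 + 3)² = -6 + 0² = -6 + 0 = -6)
(v(15) + n) + E(21) = ((⅓)*15 - 6) + 1 = (5 - 6) + 1 = -1 + 1 = 0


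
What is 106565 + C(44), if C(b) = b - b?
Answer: 106565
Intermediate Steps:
C(b) = 0
106565 + C(44) = 106565 + 0 = 106565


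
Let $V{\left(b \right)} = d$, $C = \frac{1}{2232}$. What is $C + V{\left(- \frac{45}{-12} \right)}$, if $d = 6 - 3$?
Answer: $\frac{6697}{2232} \approx 3.0004$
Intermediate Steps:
$C = \frac{1}{2232} \approx 0.00044803$
$d = 3$ ($d = 6 - 3 = 3$)
$V{\left(b \right)} = 3$
$C + V{\left(- \frac{45}{-12} \right)} = \frac{1}{2232} + 3 = \frac{6697}{2232}$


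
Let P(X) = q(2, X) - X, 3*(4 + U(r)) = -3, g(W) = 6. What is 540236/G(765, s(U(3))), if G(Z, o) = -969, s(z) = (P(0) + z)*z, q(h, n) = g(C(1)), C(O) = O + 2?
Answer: -540236/969 ≈ -557.52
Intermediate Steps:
C(O) = 2 + O
U(r) = -5 (U(r) = -4 + (⅓)*(-3) = -4 - 1 = -5)
q(h, n) = 6
P(X) = 6 - X
s(z) = z*(6 + z) (s(z) = ((6 - 1*0) + z)*z = ((6 + 0) + z)*z = (6 + z)*z = z*(6 + z))
540236/G(765, s(U(3))) = 540236/(-969) = 540236*(-1/969) = -540236/969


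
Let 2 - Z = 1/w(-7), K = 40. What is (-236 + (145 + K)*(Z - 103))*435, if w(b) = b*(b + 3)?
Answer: -230538255/28 ≈ -8.2335e+6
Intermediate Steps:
w(b) = b*(3 + b)
Z = 55/28 (Z = 2 - 1/((-7*(3 - 7))) = 2 - 1/((-7*(-4))) = 2 - 1/28 = 55/28 ≈ 1.9643)
(-236 + (145 + K)*(Z - 103))*435 = (-236 + (145 + 40)*(55/28 - 103))*435 = (-236 + 185*(-2829/28))*435 = (-236 - 523365/28)*435 = -529973/28*435 = -230538255/28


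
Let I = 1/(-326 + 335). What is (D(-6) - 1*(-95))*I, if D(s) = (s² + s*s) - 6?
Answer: 161/9 ≈ 17.889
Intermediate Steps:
D(s) = -6 + 2*s² (D(s) = (s² + s²) - 6 = 2*s² - 6 = -6 + 2*s²)
I = ⅑ (I = 1/9 = ⅑ ≈ 0.11111)
(D(-6) - 1*(-95))*I = ((-6 + 2*(-6)²) - 1*(-95))*(⅑) = ((-6 + 2*36) + 95)*(⅑) = ((-6 + 72) + 95)*(⅑) = (66 + 95)*(⅑) = 161*(⅑) = 161/9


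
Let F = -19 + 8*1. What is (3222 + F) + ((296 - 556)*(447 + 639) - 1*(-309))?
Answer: -278840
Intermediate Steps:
F = -11 (F = -19 + 8 = -11)
(3222 + F) + ((296 - 556)*(447 + 639) - 1*(-309)) = (3222 - 11) + ((296 - 556)*(447 + 639) - 1*(-309)) = 3211 + (-260*1086 + 309) = 3211 + (-282360 + 309) = 3211 - 282051 = -278840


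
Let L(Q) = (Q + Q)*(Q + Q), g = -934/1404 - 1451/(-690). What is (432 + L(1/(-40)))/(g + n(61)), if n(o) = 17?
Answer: 1395022473/59538880 ≈ 23.430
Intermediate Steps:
g = 58031/40365 (g = -934*1/1404 - 1451*(-1/690) = -467/702 + 1451/690 = 58031/40365 ≈ 1.4377)
L(Q) = 4*Q² (L(Q) = (2*Q)*(2*Q) = 4*Q²)
(432 + L(1/(-40)))/(g + n(61)) = (432 + 4*(1/(-40))²)/(58031/40365 + 17) = (432 + 4*(-1/40)²)/(744236/40365) = (432 + 4*(1/1600))*(40365/744236) = (432 + 1/400)*(40365/744236) = (172801/400)*(40365/744236) = 1395022473/59538880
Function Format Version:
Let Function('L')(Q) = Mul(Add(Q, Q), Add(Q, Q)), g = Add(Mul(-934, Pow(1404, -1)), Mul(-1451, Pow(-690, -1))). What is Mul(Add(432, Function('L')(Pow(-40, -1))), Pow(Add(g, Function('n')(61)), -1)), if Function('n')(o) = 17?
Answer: Rational(1395022473, 59538880) ≈ 23.430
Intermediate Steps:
g = Rational(58031, 40365) (g = Add(Mul(-934, Rational(1, 1404)), Mul(-1451, Rational(-1, 690))) = Add(Rational(-467, 702), Rational(1451, 690)) = Rational(58031, 40365) ≈ 1.4377)
Function('L')(Q) = Mul(4, Pow(Q, 2)) (Function('L')(Q) = Mul(Mul(2, Q), Mul(2, Q)) = Mul(4, Pow(Q, 2)))
Mul(Add(432, Function('L')(Pow(-40, -1))), Pow(Add(g, Function('n')(61)), -1)) = Mul(Add(432, Mul(4, Pow(Pow(-40, -1), 2))), Pow(Add(Rational(58031, 40365), 17), -1)) = Mul(Add(432, Mul(4, Pow(Rational(-1, 40), 2))), Pow(Rational(744236, 40365), -1)) = Mul(Add(432, Mul(4, Rational(1, 1600))), Rational(40365, 744236)) = Mul(Add(432, Rational(1, 400)), Rational(40365, 744236)) = Mul(Rational(172801, 400), Rational(40365, 744236)) = Rational(1395022473, 59538880)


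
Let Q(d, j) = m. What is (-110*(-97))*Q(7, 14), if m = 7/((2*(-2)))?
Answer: -37345/2 ≈ -18673.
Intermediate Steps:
m = -7/4 (m = 7/(-4) = 7*(-1/4) = -7/4 ≈ -1.7500)
Q(d, j) = -7/4
(-110*(-97))*Q(7, 14) = -110*(-97)*(-7/4) = 10670*(-7/4) = -37345/2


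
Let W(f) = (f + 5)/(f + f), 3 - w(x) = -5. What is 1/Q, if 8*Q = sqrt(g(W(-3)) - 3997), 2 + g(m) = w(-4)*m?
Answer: -8*I*sqrt(15)/245 ≈ -0.12646*I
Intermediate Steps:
w(x) = 8 (w(x) = 3 - 1*(-5) = 3 + 5 = 8)
W(f) = (5 + f)/(2*f) (W(f) = (5 + f)/((2*f)) = (5 + f)*(1/(2*f)) = (5 + f)/(2*f))
g(m) = -2 + 8*m
Q = 49*I*sqrt(15)/24 (Q = sqrt((-2 + 8*((1/2)*(5 - 3)/(-3))) - 3997)/8 = sqrt((-2 + 8*((1/2)*(-1/3)*2)) - 3997)/8 = sqrt((-2 + 8*(-1/3)) - 3997)/8 = sqrt((-2 - 8/3) - 3997)/8 = sqrt(-14/3 - 3997)/8 = sqrt(-12005/3)/8 = (49*I*sqrt(15)/3)/8 = 49*I*sqrt(15)/24 ≈ 7.9073*I)
1/Q = 1/(49*I*sqrt(15)/24) = -8*I*sqrt(15)/245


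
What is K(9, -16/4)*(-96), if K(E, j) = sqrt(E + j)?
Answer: -96*sqrt(5) ≈ -214.66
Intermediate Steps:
K(9, -16/4)*(-96) = sqrt(9 - 16/4)*(-96) = sqrt(9 - 16*1/4)*(-96) = sqrt(9 - 4)*(-96) = sqrt(5)*(-96) = -96*sqrt(5)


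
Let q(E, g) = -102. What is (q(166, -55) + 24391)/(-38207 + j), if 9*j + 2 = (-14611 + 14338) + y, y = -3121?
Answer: -72867/115753 ≈ -0.62950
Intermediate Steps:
j = -1132/3 (j = -2/9 + ((-14611 + 14338) - 3121)/9 = -2/9 + (-273 - 3121)/9 = -2/9 + (1/9)*(-3394) = -2/9 - 3394/9 = -1132/3 ≈ -377.33)
(q(166, -55) + 24391)/(-38207 + j) = (-102 + 24391)/(-38207 - 1132/3) = 24289/(-115753/3) = 24289*(-3/115753) = -72867/115753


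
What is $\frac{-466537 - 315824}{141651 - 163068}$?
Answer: $\frac{260787}{7139} \approx 36.53$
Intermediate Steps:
$\frac{-466537 - 315824}{141651 - 163068} = - \frac{782361}{-21417} = \left(-782361\right) \left(- \frac{1}{21417}\right) = \frac{260787}{7139}$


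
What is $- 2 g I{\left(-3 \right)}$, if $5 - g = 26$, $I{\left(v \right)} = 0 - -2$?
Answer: $84$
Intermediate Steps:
$I{\left(v \right)} = 2$ ($I{\left(v \right)} = 0 + 2 = 2$)
$g = -21$ ($g = 5 - 26 = -21$)
$- 2 g I{\left(-3 \right)} = \left(-2\right) \left(-21\right) 2 = 42 \cdot 2 = 84$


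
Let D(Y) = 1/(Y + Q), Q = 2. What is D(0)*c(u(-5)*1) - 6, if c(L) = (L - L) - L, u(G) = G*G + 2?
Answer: -39/2 ≈ -19.500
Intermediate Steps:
u(G) = 2 + G² (u(G) = G² + 2 = 2 + G²)
D(Y) = 1/(2 + Y) (D(Y) = 1/(Y + 2) = 1/(2 + Y))
c(L) = -L (c(L) = 0 - L = -L)
D(0)*c(u(-5)*1) - 6 = (-(2 + (-5)²))/(2 + 0) - 6 = (-(2 + 25))/2 - 6 = (-27)/2 - 6 = (-1*27)/2 - 6 = (½)*(-27) - 6 = -27/2 - 6 = -39/2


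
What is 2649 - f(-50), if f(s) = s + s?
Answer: 2749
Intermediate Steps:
f(s) = 2*s
2649 - f(-50) = 2649 - 2*(-50) = 2649 - 1*(-100) = 2649 + 100 = 2749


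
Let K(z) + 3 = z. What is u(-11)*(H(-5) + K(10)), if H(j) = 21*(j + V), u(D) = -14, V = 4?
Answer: 196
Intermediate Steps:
K(z) = -3 + z
H(j) = 84 + 21*j (H(j) = 21*(j + 4) = 21*(4 + j) = 84 + 21*j)
u(-11)*(H(-5) + K(10)) = -14*((84 + 21*(-5)) + (-3 + 10)) = -14*((84 - 105) + 7) = -14*(-21 + 7) = -14*(-14) = 196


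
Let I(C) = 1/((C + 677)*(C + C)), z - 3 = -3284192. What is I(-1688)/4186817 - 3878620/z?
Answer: 622765862589157861/527321778233160912 ≈ 1.1810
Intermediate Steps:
z = -3284189 (z = 3 - 3284192 = -3284189)
I(C) = 1/(2*C*(677 + C)) (I(C) = 1/((677 + C)*(2*C)) = 1/(2*C*(677 + C)))
I(-1688)/4186817 - 3878620/z = ((1/2)/(-1688*(677 - 1688)))/4186817 - 3878620/(-3284189) = ((1/2)*(-1/1688)/(-1011))*(1/4186817) - 3878620*(-1/3284189) = ((1/2)*(-1/1688)*(-1/1011))*(1/4186817) + 43580/36901 = (1/3413136)*(1/4186817) + 43580/36901 = 1/14290175828112 + 43580/36901 = 622765862589157861/527321778233160912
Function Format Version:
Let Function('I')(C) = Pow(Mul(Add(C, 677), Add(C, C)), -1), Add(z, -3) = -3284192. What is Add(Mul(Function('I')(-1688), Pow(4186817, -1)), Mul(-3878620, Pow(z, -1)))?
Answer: Rational(622765862589157861, 527321778233160912) ≈ 1.1810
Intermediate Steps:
z = -3284189 (z = Add(3, -3284192) = -3284189)
Function('I')(C) = Mul(Rational(1, 2), Pow(C, -1), Pow(Add(677, C), -1)) (Function('I')(C) = Pow(Mul(Add(677, C), Mul(2, C)), -1) = Pow(Mul(2, C, Add(677, C)), -1) = Mul(Rational(1, 2), Pow(C, -1), Pow(Add(677, C), -1)))
Add(Mul(Function('I')(-1688), Pow(4186817, -1)), Mul(-3878620, Pow(z, -1))) = Add(Mul(Mul(Rational(1, 2), Pow(-1688, -1), Pow(Add(677, -1688), -1)), Pow(4186817, -1)), Mul(-3878620, Pow(-3284189, -1))) = Add(Mul(Mul(Rational(1, 2), Rational(-1, 1688), Pow(-1011, -1)), Rational(1, 4186817)), Mul(-3878620, Rational(-1, 3284189))) = Add(Mul(Mul(Rational(1, 2), Rational(-1, 1688), Rational(-1, 1011)), Rational(1, 4186817)), Rational(43580, 36901)) = Add(Mul(Rational(1, 3413136), Rational(1, 4186817)), Rational(43580, 36901)) = Add(Rational(1, 14290175828112), Rational(43580, 36901)) = Rational(622765862589157861, 527321778233160912)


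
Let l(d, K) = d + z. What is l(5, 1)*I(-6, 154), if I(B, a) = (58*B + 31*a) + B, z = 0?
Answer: 22100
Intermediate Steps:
I(B, a) = 31*a + 59*B (I(B, a) = (31*a + 58*B) + B = 31*a + 59*B)
l(d, K) = d (l(d, K) = d + 0 = d)
l(5, 1)*I(-6, 154) = 5*(31*154 + 59*(-6)) = 5*(4774 - 354) = 5*4420 = 22100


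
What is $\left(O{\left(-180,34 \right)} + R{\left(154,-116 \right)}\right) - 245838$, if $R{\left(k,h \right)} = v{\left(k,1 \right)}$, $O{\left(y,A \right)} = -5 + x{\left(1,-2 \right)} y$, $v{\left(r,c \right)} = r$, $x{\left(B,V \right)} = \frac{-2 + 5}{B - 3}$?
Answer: $-245419$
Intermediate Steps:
$x{\left(B,V \right)} = \frac{3}{-3 + B}$
$O{\left(y,A \right)} = -5 - \frac{3 y}{2}$ ($O{\left(y,A \right)} = -5 + \frac{3}{-3 + 1} y = -5 + \frac{3}{-2} y = -5 + 3 \left(- \frac{1}{2}\right) y = -5 - \frac{3 y}{2}$)
$R{\left(k,h \right)} = k$
$\left(O{\left(-180,34 \right)} + R{\left(154,-116 \right)}\right) - 245838 = \left(\left(-5 - -270\right) + 154\right) - 245838 = \left(\left(-5 + 270\right) + 154\right) - 245838 = \left(265 + 154\right) - 245838 = 419 - 245838 = -245419$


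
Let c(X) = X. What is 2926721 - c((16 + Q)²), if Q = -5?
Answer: 2926600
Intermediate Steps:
2926721 - c((16 + Q)²) = 2926721 - (16 - 5)² = 2926721 - 1*11² = 2926721 - 1*121 = 2926721 - 121 = 2926600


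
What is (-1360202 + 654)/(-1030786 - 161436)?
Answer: 679774/596111 ≈ 1.1403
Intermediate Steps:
(-1360202 + 654)/(-1030786 - 161436) = -1359548/(-1192222) = -1359548*(-1/1192222) = 679774/596111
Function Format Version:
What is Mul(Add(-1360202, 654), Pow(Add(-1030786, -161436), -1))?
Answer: Rational(679774, 596111) ≈ 1.1403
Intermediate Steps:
Mul(Add(-1360202, 654), Pow(Add(-1030786, -161436), -1)) = Mul(-1359548, Pow(-1192222, -1)) = Mul(-1359548, Rational(-1, 1192222)) = Rational(679774, 596111)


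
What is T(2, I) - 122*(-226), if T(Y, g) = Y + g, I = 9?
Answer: 27583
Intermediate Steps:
T(2, I) - 122*(-226) = (2 + 9) - 122*(-226) = 11 + 27572 = 27583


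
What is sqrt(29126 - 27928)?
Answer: sqrt(1198) ≈ 34.612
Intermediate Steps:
sqrt(29126 - 27928) = sqrt(1198)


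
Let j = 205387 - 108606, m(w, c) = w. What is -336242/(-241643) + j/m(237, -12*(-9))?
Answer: 23466140537/57269391 ≈ 409.75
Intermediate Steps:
j = 96781
-336242/(-241643) + j/m(237, -12*(-9)) = -336242/(-241643) + 96781/237 = -336242*(-1/241643) + 96781*(1/237) = 336242/241643 + 96781/237 = 23466140537/57269391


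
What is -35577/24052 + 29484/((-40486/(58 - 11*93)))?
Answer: 341444288349/486884636 ≈ 701.28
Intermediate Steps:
-35577/24052 + 29484/((-40486/(58 - 11*93))) = -35577*1/24052 + 29484/((-40486/(58 - 1023))) = -35577/24052 + 29484/((-40486/(-965))) = -35577/24052 + 29484/((-40486*(-1/965))) = -35577/24052 + 29484/(40486/965) = -35577/24052 + 29484*(965/40486) = -35577/24052 + 14226030/20243 = 341444288349/486884636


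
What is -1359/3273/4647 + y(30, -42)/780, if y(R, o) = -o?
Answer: 11810083/219694670 ≈ 0.053757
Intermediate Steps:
-1359/3273/4647 + y(30, -42)/780 = -1359/3273/4647 - 1*(-42)/780 = -1359*1/3273*(1/4647) + 42*(1/780) = -453/1091*1/4647 + 7/130 = -151/1689959 + 7/130 = 11810083/219694670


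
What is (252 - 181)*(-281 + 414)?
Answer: 9443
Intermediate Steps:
(252 - 181)*(-281 + 414) = 71*133 = 9443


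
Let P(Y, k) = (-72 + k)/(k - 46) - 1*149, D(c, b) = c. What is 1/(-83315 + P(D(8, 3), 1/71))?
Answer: -3265/272504849 ≈ -1.1981e-5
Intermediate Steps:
P(Y, k) = -149 + (-72 + k)/(-46 + k) (P(Y, k) = (-72 + k)/(-46 + k) - 149 = -149 + (-72 + k)/(-46 + k))
1/(-83315 + P(D(8, 3), 1/71)) = 1/(-83315 + 2*(3391 - 74/71)/(-46 + 1/71)) = 1/(-83315 + 2*(3391 - 74*1/71)/(-46 + 1/71)) = 1/(-83315 + 2*(3391 - 74/71)/(-3265/71)) = 1/(-83315 + 2*(-71/3265)*(240687/71)) = 1/(-83315 - 481374/3265) = 1/(-272504849/3265) = -3265/272504849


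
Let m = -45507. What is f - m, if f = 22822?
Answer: 68329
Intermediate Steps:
f - m = 22822 - 1*(-45507) = 22822 + 45507 = 68329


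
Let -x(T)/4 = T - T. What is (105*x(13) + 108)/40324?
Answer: 27/10081 ≈ 0.0026783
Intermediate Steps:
x(T) = 0 (x(T) = -4*(T - T) = -4*0 = 0)
(105*x(13) + 108)/40324 = (105*0 + 108)/40324 = (0 + 108)*(1/40324) = 108*(1/40324) = 27/10081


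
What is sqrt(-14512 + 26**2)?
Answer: 2*I*sqrt(3459) ≈ 117.63*I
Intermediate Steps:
sqrt(-14512 + 26**2) = sqrt(-14512 + 676) = sqrt(-13836) = 2*I*sqrt(3459)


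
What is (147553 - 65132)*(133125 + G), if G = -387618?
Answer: -20975567553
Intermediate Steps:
(147553 - 65132)*(133125 + G) = (147553 - 65132)*(133125 - 387618) = 82421*(-254493) = -20975567553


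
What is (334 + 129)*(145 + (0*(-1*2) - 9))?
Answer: 62968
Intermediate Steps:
(334 + 129)*(145 + (0*(-1*2) - 9)) = 463*(145 + (0*(-2) - 9)) = 463*(145 + (0 - 9)) = 463*(145 - 9) = 463*136 = 62968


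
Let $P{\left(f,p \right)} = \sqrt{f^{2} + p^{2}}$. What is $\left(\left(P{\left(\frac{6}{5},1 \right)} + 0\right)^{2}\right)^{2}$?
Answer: $\frac{3721}{625} \approx 5.9536$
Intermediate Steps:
$\left(\left(P{\left(\frac{6}{5},1 \right)} + 0\right)^{2}\right)^{2} = \left(\left(\sqrt{\left(\frac{6}{5}\right)^{2} + 1^{2}} + 0\right)^{2}\right)^{2} = \left(\left(\sqrt{\left(6 \cdot \frac{1}{5}\right)^{2} + 1} + 0\right)^{2}\right)^{2} = \left(\left(\sqrt{\left(\frac{6}{5}\right)^{2} + 1} + 0\right)^{2}\right)^{2} = \left(\left(\sqrt{\frac{36}{25} + 1} + 0\right)^{2}\right)^{2} = \left(\left(\sqrt{\frac{61}{25}} + 0\right)^{2}\right)^{2} = \left(\left(\frac{\sqrt{61}}{5} + 0\right)^{2}\right)^{2} = \left(\left(\frac{\sqrt{61}}{5}\right)^{2}\right)^{2} = \left(\frac{61}{25}\right)^{2} = \frac{3721}{625}$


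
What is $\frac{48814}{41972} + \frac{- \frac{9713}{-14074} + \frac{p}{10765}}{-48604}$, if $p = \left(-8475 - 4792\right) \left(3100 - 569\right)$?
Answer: $\frac{94822231781248669}{77268639569712920} \approx 1.2272$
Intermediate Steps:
$p = -33578777$ ($p = \left(-13267\right) 2531 = -33578777$)
$\frac{48814}{41972} + \frac{- \frac{9713}{-14074} + \frac{p}{10765}}{-48604} = \frac{48814}{41972} + \frac{- \frac{9713}{-14074} - \frac{33578777}{10765}}{-48604} = 48814 \cdot \frac{1}{41972} + \left(\left(-9713\right) \left(- \frac{1}{14074}\right) - \frac{33578777}{10765}\right) \left(- \frac{1}{48604}\right) = \frac{24407}{20986} + \left(\frac{9713}{14074} - \frac{33578777}{10765}\right) \left(- \frac{1}{48604}\right) = \frac{24407}{20986} - - \frac{472483147053}{7363827272440} = \frac{24407}{20986} + \frac{472483147053}{7363827272440} = \frac{94822231781248669}{77268639569712920}$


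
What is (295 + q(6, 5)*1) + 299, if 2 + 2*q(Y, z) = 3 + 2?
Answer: 1191/2 ≈ 595.50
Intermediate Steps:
q(Y, z) = 3/2 (q(Y, z) = -1 + (3 + 2)/2 = -1 + (½)*5 = -1 + 5/2 = 3/2)
(295 + q(6, 5)*1) + 299 = (295 + (3/2)*1) + 299 = (295 + 3/2) + 299 = 593/2 + 299 = 1191/2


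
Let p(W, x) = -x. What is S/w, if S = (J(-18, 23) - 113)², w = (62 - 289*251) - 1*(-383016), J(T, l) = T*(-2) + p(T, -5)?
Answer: 1728/103513 ≈ 0.016694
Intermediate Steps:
J(T, l) = 5 - 2*T (J(T, l) = T*(-2) - 1*(-5) = -2*T + 5 = 5 - 2*T)
w = 310539 (w = (62 - 72539) + 383016 = -72477 + 383016 = 310539)
S = 5184 (S = ((5 - 2*(-18)) - 113)² = ((5 + 36) - 113)² = (41 - 113)² = (-72)² = 5184)
S/w = 5184/310539 = 5184*(1/310539) = 1728/103513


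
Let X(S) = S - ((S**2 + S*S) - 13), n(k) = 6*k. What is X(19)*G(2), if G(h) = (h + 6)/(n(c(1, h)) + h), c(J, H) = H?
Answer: -2760/7 ≈ -394.29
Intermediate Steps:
G(h) = (6 + h)/(7*h) (G(h) = (h + 6)/(6*h + h) = (6 + h)/((7*h)) = (6 + h)*(1/(7*h)) = (6 + h)/(7*h))
X(S) = 13 + S - 2*S**2 (X(S) = S - ((S**2 + S**2) - 13) = S - (2*S**2 - 13) = S - (-13 + 2*S**2) = S + (13 - 2*S**2) = 13 + S - 2*S**2)
X(19)*G(2) = (13 + 19 - 2*19**2)*((1/7)*(6 + 2)/2) = (13 + 19 - 2*361)*((1/7)*(1/2)*8) = (13 + 19 - 722)*(4/7) = -690*4/7 = -2760/7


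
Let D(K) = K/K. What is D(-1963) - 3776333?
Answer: -3776332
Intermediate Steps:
D(K) = 1
D(-1963) - 3776333 = 1 - 3776333 = -3776332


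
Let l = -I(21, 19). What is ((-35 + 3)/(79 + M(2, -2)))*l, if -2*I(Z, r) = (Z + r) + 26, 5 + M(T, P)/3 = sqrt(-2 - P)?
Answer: -33/2 ≈ -16.500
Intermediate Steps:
M(T, P) = -15 + 3*sqrt(-2 - P)
I(Z, r) = -13 - Z/2 - r/2 (I(Z, r) = -((Z + r) + 26)/2 = -(26 + Z + r)/2 = -13 - Z/2 - r/2)
l = 33 (l = -(-13 - 1/2*21 - 1/2*19) = -(-13 - 21/2 - 19/2) = -1*(-33) = 33)
((-35 + 3)/(79 + M(2, -2)))*l = ((-35 + 3)/(79 + (-15 + 3*sqrt(-2 - 1*(-2)))))*33 = -32/(79 + (-15 + 3*sqrt(-2 + 2)))*33 = -32/(79 + (-15 + 3*sqrt(0)))*33 = -32/(79 + (-15 + 3*0))*33 = -32/(79 + (-15 + 0))*33 = -32/(79 - 15)*33 = -32/64*33 = -32*1/64*33 = -1/2*33 = -33/2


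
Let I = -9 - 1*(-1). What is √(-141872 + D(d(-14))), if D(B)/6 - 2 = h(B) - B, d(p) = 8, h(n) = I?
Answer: 2*I*√35489 ≈ 376.77*I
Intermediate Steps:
I = -8 (I = -9 + 1 = -8)
h(n) = -8
D(B) = -36 - 6*B (D(B) = 12 + 6*(-8 - B) = 12 + (-48 - 6*B) = -36 - 6*B)
√(-141872 + D(d(-14))) = √(-141872 + (-36 - 6*8)) = √(-141872 + (-36 - 48)) = √(-141872 - 84) = √(-141956) = 2*I*√35489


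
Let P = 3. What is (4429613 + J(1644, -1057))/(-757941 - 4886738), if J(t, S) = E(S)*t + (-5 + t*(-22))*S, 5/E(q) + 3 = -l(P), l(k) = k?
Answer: -42663104/5644679 ≈ -7.5581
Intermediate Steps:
E(q) = -⅚ (E(q) = 5/(-3 - 1*3) = 5/(-3 - 3) = 5/(-6) = 5*(-⅙) = -⅚)
J(t, S) = -5*t/6 + S*(-5 - 22*t) (J(t, S) = -5*t/6 + (-5 + t*(-22))*S = -5*t/6 + (-5 - 22*t)*S = -5*t/6 + S*(-5 - 22*t))
(4429613 + J(1644, -1057))/(-757941 - 4886738) = (4429613 + (-5*(-1057) - ⅚*1644 - 22*(-1057)*1644))/(-757941 - 4886738) = (4429613 + (5285 - 1370 + 38229576))/(-5644679) = (4429613 + 38233491)*(-1/5644679) = 42663104*(-1/5644679) = -42663104/5644679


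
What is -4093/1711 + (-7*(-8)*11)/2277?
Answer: -751435/354177 ≈ -2.1216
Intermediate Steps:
-4093/1711 + (-7*(-8)*11)/2277 = -4093*1/1711 + (56*11)*(1/2277) = -4093/1711 + 616*(1/2277) = -4093/1711 + 56/207 = -751435/354177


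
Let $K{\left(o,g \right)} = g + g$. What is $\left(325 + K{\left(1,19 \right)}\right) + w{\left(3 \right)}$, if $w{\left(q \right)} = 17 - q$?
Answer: $377$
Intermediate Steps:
$K{\left(o,g \right)} = 2 g$
$\left(325 + K{\left(1,19 \right)}\right) + w{\left(3 \right)} = \left(325 + 2 \cdot 19\right) + \left(17 - 3\right) = \left(325 + 38\right) + \left(17 - 3\right) = 363 + 14 = 377$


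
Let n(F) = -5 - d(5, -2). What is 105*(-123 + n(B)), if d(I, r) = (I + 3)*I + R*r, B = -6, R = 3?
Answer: -17010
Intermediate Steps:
d(I, r) = 3*r + I*(3 + I) (d(I, r) = (I + 3)*I + 3*r = (3 + I)*I + 3*r = I*(3 + I) + 3*r = 3*r + I*(3 + I))
n(F) = -39 (n(F) = -5 - (5**2 + 3*5 + 3*(-2)) = -5 - (25 + 15 - 6) = -5 - 1*34 = -5 - 34 = -39)
105*(-123 + n(B)) = 105*(-123 - 39) = 105*(-162) = -17010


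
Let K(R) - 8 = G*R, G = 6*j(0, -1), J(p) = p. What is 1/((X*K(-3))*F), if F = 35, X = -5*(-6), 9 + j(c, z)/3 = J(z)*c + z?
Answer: 1/575400 ≈ 1.7379e-6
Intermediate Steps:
j(c, z) = -27 + 3*z + 3*c*z (j(c, z) = -27 + 3*(z*c + z) = -27 + 3*(c*z + z) = -27 + 3*(z + c*z) = -27 + (3*z + 3*c*z) = -27 + 3*z + 3*c*z)
X = 30
G = -180 (G = 6*(-27 + 3*(-1) + 3*0*(-1)) = 6*(-27 - 3 + 0) = 6*(-30) = -180)
K(R) = 8 - 180*R
1/((X*K(-3))*F) = 1/((30*(8 - 180*(-3)))*35) = 1/((30*(8 + 540))*35) = 1/((30*548)*35) = 1/(16440*35) = 1/575400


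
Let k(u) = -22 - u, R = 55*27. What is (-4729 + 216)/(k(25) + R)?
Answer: -4513/1438 ≈ -3.1384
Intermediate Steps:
R = 1485
(-4729 + 216)/(k(25) + R) = (-4729 + 216)/((-22 - 1*25) + 1485) = -4513/((-22 - 25) + 1485) = -4513/(-47 + 1485) = -4513/1438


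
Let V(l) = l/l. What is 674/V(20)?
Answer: 674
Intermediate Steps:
V(l) = 1
674/V(20) = 674/1 = 674*1 = 674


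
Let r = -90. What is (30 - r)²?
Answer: 14400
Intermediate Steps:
(30 - r)² = (30 - 1*(-90))² = (30 + 90)² = 120² = 14400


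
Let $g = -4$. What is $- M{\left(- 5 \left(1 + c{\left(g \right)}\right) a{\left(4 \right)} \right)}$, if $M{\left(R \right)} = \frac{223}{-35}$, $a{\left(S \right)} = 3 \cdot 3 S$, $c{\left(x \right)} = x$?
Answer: $\frac{223}{35} \approx 6.3714$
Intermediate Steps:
$a{\left(S \right)} = 9 S$
$M{\left(R \right)} = - \frac{223}{35}$ ($M{\left(R \right)} = 223 \left(- \frac{1}{35}\right) = - \frac{223}{35}$)
$- M{\left(- 5 \left(1 + c{\left(g \right)}\right) a{\left(4 \right)} \right)} = \left(-1\right) \left(- \frac{223}{35}\right) = \frac{223}{35}$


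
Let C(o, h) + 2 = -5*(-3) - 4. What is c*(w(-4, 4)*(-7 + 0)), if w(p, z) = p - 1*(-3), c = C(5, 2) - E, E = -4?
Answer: 91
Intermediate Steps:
C(o, h) = 9 (C(o, h) = -2 + (-5*(-3) - 4) = -2 + (15 - 4) = -2 + 11 = 9)
c = 13 (c = 9 - 1*(-4) = 9 + 4 = 13)
w(p, z) = 3 + p (w(p, z) = p + 3 = 3 + p)
c*(w(-4, 4)*(-7 + 0)) = 13*((3 - 4)*(-7 + 0)) = 13*(-1*(-7)) = 13*7 = 91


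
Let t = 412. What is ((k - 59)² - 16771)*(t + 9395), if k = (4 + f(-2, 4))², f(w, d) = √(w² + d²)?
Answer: -146732334 - 7217952*√5 ≈ -1.6287e+8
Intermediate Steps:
f(w, d) = √(d² + w²)
k = (4 + 2*√5)² (k = (4 + √(4² + (-2)²))² = (4 + √(16 + 4))² = (4 + √20)² = (4 + 2*√5)² ≈ 71.777)
((k - 59)² - 16771)*(t + 9395) = (((36 + 16*√5) - 59)² - 16771)*(412 + 9395) = ((-23 + 16*√5)² - 16771)*9807 = (-16771 + (-23 + 16*√5)²)*9807 = -164473197 + 9807*(-23 + 16*√5)²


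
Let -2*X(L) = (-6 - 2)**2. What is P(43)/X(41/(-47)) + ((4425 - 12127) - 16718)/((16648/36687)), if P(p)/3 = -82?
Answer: -1791537117/33296 ≈ -53806.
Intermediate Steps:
P(p) = -246 (P(p) = 3*(-82) = -246)
X(L) = -32 (X(L) = -(-6 - 2)**2/2 = -1/2*(-8)**2 = -1/2*64 = -32)
P(43)/X(41/(-47)) + ((4425 - 12127) - 16718)/((16648/36687)) = -246/(-32) + ((4425 - 12127) - 16718)/((16648/36687)) = -246*(-1/32) + (-7702 - 16718)/((16648*(1/36687))) = 123/16 - 24420/16648/36687 = 123/16 - 24420*36687/16648 = 123/16 - 223974135/4162 = -1791537117/33296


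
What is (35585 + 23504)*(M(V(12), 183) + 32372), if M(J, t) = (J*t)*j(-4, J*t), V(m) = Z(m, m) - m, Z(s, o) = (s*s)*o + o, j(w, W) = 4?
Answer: 76654268852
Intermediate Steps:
Z(s, o) = o + o*s² (Z(s, o) = s²*o + o = o*s² + o = o + o*s²)
V(m) = -m + m*(1 + m²) (V(m) = m*(1 + m²) - m = -m + m*(1 + m²))
M(J, t) = 4*J*t (M(J, t) = (J*t)*4 = 4*J*t)
(35585 + 23504)*(M(V(12), 183) + 32372) = (35585 + 23504)*(4*12³*183 + 32372) = 59089*(4*1728*183 + 32372) = 59089*(1264896 + 32372) = 59089*1297268 = 76654268852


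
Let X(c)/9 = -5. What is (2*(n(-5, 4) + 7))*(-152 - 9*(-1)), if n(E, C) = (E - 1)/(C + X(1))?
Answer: -83798/41 ≈ -2043.9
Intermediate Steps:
X(c) = -45 (X(c) = 9*(-5) = -45)
n(E, C) = (-1 + E)/(-45 + C) (n(E, C) = (E - 1)/(C - 45) = (-1 + E)/(-45 + C))
(2*(n(-5, 4) + 7))*(-152 - 9*(-1)) = (2*((-1 - 5)/(-45 + 4) + 7))*(-152 - 9*(-1)) = (2*(-6/(-41) + 7))*(-152 + 9) = (2*(-1/41*(-6) + 7))*(-143) = (2*(6/41 + 7))*(-143) = (2*(293/41))*(-143) = (586/41)*(-143) = -83798/41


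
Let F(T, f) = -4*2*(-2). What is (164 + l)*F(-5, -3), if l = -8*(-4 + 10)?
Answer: 1856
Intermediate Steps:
F(T, f) = 16 (F(T, f) = -8*(-2) = 16)
l = -48 (l = -8*6 = -48)
(164 + l)*F(-5, -3) = (164 - 48)*16 = 116*16 = 1856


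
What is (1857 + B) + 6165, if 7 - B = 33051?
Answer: -25022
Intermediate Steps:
B = -33044 (B = 7 - 1*33051 = 7 - 33051 = -33044)
(1857 + B) + 6165 = (1857 - 33044) + 6165 = -31187 + 6165 = -25022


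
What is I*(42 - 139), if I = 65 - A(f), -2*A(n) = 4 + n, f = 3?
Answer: -13289/2 ≈ -6644.5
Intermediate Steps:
A(n) = -2 - n/2 (A(n) = -(4 + n)/2 = -2 - n/2)
I = 137/2 (I = 65 - (-2 - ½*3) = 65 - (-2 - 3/2) = 65 - 1*(-7/2) = 65 + 7/2 = 137/2 ≈ 68.500)
I*(42 - 139) = 137*(42 - 139)/2 = (137/2)*(-97) = -13289/2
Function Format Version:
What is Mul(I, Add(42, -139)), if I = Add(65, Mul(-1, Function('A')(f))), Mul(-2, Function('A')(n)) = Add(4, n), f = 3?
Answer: Rational(-13289, 2) ≈ -6644.5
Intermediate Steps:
Function('A')(n) = Add(-2, Mul(Rational(-1, 2), n)) (Function('A')(n) = Mul(Rational(-1, 2), Add(4, n)) = Add(-2, Mul(Rational(-1, 2), n)))
I = Rational(137, 2) (I = Add(65, Mul(-1, Add(-2, Mul(Rational(-1, 2), 3)))) = Add(65, Mul(-1, Add(-2, Rational(-3, 2)))) = Add(65, Mul(-1, Rational(-7, 2))) = Add(65, Rational(7, 2)) = Rational(137, 2) ≈ 68.500)
Mul(I, Add(42, -139)) = Mul(Rational(137, 2), Add(42, -139)) = Mul(Rational(137, 2), -97) = Rational(-13289, 2)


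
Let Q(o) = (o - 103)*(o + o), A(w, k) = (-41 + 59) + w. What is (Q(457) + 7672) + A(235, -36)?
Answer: 331481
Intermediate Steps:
A(w, k) = 18 + w
Q(o) = 2*o*(-103 + o) (Q(o) = (-103 + o)*(2*o) = 2*o*(-103 + o))
(Q(457) + 7672) + A(235, -36) = (2*457*(-103 + 457) + 7672) + (18 + 235) = (2*457*354 + 7672) + 253 = (323556 + 7672) + 253 = 331228 + 253 = 331481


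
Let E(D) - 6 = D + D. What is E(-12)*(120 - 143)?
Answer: 414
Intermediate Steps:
E(D) = 6 + 2*D (E(D) = 6 + (D + D) = 6 + 2*D)
E(-12)*(120 - 143) = (6 + 2*(-12))*(120 - 143) = (6 - 24)*(-23) = -18*(-23) = 414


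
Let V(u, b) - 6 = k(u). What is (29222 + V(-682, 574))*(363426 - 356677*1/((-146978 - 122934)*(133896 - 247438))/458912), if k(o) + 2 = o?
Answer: 1139800923283437973602533/109874820256916 ≈ 1.0374e+10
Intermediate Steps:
k(o) = -2 + o
V(u, b) = 4 + u (V(u, b) = 6 + (-2 + u) = 4 + u)
(29222 + V(-682, 574))*(363426 - 356677*1/((-146978 - 122934)*(133896 - 247438))/458912) = (29222 + (4 - 682))*(363426 - 356677*1/((-146978 - 122934)*(133896 - 247438))/458912) = (29222 - 678)*(363426 - 356677/((-269912*(-113542)))*(1/458912)) = 28544*(363426 - 356677/30646348304*(1/458912)) = 28544*(363426 - 356677*1/30646348304*(1/458912)) = 28544*(363426 - 356677/30646348304*1/458912) = 28544*(363426 - 356677/14063976992885248) = 28544*(5111214902616313782971/14063976992885248) = 1139800923283437973602533/109874820256916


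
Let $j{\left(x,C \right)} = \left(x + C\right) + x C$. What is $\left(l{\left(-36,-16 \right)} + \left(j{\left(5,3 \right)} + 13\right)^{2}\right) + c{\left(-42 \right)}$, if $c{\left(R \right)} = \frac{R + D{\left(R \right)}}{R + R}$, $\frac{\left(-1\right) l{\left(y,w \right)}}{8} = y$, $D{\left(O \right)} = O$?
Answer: $1585$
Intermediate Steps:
$j{\left(x,C \right)} = C + x + C x$ ($j{\left(x,C \right)} = \left(C + x\right) + C x = C + x + C x$)
$l{\left(y,w \right)} = - 8 y$
$c{\left(R \right)} = 1$ ($c{\left(R \right)} = \frac{R + R}{R + R} = \frac{2 R}{2 R} = 2 R \frac{1}{2 R} = 1$)
$\left(l{\left(-36,-16 \right)} + \left(j{\left(5,3 \right)} + 13\right)^{2}\right) + c{\left(-42 \right)} = \left(\left(-8\right) \left(-36\right) + \left(\left(3 + 5 + 3 \cdot 5\right) + 13\right)^{2}\right) + 1 = \left(288 + \left(\left(3 + 5 + 15\right) + 13\right)^{2}\right) + 1 = \left(288 + \left(23 + 13\right)^{2}\right) + 1 = \left(288 + 36^{2}\right) + 1 = \left(288 + 1296\right) + 1 = 1584 + 1 = 1585$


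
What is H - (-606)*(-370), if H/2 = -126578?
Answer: -477376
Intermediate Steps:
H = -253156 (H = 2*(-126578) = -253156)
H - (-606)*(-370) = -253156 - (-606)*(-370) = -253156 - 1*224220 = -253156 - 224220 = -477376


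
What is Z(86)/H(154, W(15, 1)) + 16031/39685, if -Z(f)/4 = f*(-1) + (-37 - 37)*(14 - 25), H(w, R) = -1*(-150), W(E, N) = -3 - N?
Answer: -11315807/595275 ≈ -19.009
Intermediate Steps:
H(w, R) = 150
Z(f) = -3256 + 4*f (Z(f) = -4*(f*(-1) + (-37 - 37)*(14 - 25)) = -4*(-f - 74*(-11)) = -4*(-f + 814) = -4*(814 - f) = -3256 + 4*f)
Z(86)/H(154, W(15, 1)) + 16031/39685 = (-3256 + 4*86)/150 + 16031/39685 = (-3256 + 344)*(1/150) + 16031*(1/39685) = -2912*1/150 + 16031/39685 = -1456/75 + 16031/39685 = -11315807/595275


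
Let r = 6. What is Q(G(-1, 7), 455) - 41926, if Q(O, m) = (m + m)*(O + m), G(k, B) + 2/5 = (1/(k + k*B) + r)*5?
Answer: 1593965/4 ≈ 3.9849e+5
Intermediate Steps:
G(k, B) = 148/5 + 5/(k + B*k) (G(k, B) = -⅖ + (1/(k + k*B) + 6)*5 = -⅖ + (1/(k + B*k) + 6)*5 = -⅖ + (6 + 1/(k + B*k))*5 = -⅖ + (30 + 5/(k + B*k)) = 148/5 + 5/(k + B*k))
Q(O, m) = 2*m*(O + m) (Q(O, m) = (2*m)*(O + m) = 2*m*(O + m))
Q(G(-1, 7), 455) - 41926 = 2*455*((⅕)*(25 + 148*(-1) + 148*7*(-1))/(-1*(1 + 7)) + 455) - 41926 = 2*455*((⅕)*(-1)*(25 - 148 - 1036)/8 + 455) - 41926 = 2*455*((⅕)*(-1)*(⅛)*(-1159) + 455) - 41926 = 2*455*(1159/40 + 455) - 41926 = 2*455*(19359/40) - 41926 = 1761669/4 - 41926 = 1593965/4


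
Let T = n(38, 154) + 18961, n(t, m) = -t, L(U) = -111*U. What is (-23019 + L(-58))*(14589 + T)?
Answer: -555662472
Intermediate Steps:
T = 18923 (T = -1*38 + 18961 = -38 + 18961 = 18923)
(-23019 + L(-58))*(14589 + T) = (-23019 - 111*(-58))*(14589 + 18923) = (-23019 + 6438)*33512 = -16581*33512 = -555662472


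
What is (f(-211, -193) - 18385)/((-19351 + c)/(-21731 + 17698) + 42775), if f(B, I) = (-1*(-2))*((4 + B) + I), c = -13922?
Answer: -77373105/172544848 ≈ -0.44842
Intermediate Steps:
f(B, I) = 8 + 2*B + 2*I (f(B, I) = 2*(4 + B + I) = 8 + 2*B + 2*I)
(f(-211, -193) - 18385)/((-19351 + c)/(-21731 + 17698) + 42775) = ((8 + 2*(-211) + 2*(-193)) - 18385)/((-19351 - 13922)/(-21731 + 17698) + 42775) = ((8 - 422 - 386) - 18385)/(-33273/(-4033) + 42775) = (-800 - 18385)/(-33273*(-1/4033) + 42775) = -19185/(33273/4033 + 42775) = -19185/172544848/4033 = -19185*4033/172544848 = -77373105/172544848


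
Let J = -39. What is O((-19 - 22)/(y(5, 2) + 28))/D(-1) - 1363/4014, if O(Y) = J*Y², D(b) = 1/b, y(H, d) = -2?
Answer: 10085863/104364 ≈ 96.641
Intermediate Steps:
O(Y) = -39*Y²
O((-19 - 22)/(y(5, 2) + 28))/D(-1) - 1363/4014 = (-39*(-19 - 22)²/(-2 + 28)²)/(1/(-1)) - 1363/4014 = -39*(-41/26)²/(-1) - 1363*1/4014 = -39*(-41*1/26)²*(-1) - 1363/4014 = -39*(-41/26)²*(-1) - 1363/4014 = -39*1681/676*(-1) - 1363/4014 = -5043/52*(-1) - 1363/4014 = 5043/52 - 1363/4014 = 10085863/104364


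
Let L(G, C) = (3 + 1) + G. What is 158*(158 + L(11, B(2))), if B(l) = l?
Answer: 27334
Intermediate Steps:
L(G, C) = 4 + G
158*(158 + L(11, B(2))) = 158*(158 + (4 + 11)) = 158*(158 + 15) = 158*173 = 27334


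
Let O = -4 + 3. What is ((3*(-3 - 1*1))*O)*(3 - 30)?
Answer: -324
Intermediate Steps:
O = -1
((3*(-3 - 1*1))*O)*(3 - 30) = ((3*(-3 - 1*1))*(-1))*(3 - 30) = ((3*(-3 - 1))*(-1))*(-27) = ((3*(-4))*(-1))*(-27) = -12*(-1)*(-27) = 12*(-27) = -324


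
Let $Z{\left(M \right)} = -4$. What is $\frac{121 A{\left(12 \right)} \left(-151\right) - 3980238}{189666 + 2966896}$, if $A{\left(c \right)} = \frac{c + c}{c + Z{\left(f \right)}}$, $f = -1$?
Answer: $- \frac{4035051}{3156562} \approx -1.2783$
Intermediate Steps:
$A{\left(c \right)} = \frac{2 c}{-4 + c}$ ($A{\left(c \right)} = \frac{c + c}{c - 4} = \frac{2 c}{-4 + c}$)
$\frac{121 A{\left(12 \right)} \left(-151\right) - 3980238}{189666 + 2966896} = \frac{121 \cdot 2 \cdot 12 \frac{1}{-4 + 12} \left(-151\right) - 3980238}{189666 + 2966896} = \frac{121 \cdot 2 \cdot 12 \cdot \frac{1}{8} \left(-151\right) - 3980238}{3156562} = \left(121 \cdot 2 \cdot 12 \cdot \frac{1}{8} \left(-151\right) - 3980238\right) \frac{1}{3156562} = \left(121 \cdot 3 \left(-151\right) - 3980238\right) \frac{1}{3156562} = \left(363 \left(-151\right) - 3980238\right) \frac{1}{3156562} = \left(-54813 - 3980238\right) \frac{1}{3156562} = \left(-4035051\right) \frac{1}{3156562} = - \frac{4035051}{3156562}$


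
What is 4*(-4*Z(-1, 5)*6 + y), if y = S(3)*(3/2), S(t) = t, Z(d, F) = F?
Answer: -462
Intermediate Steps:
y = 9/2 (y = 3*(3/2) = 9/2 ≈ 4.5000)
4*(-4*Z(-1, 5)*6 + y) = 4*(-4*5*6 + 9/2) = 4*(-20*6 + 9/2) = 4*(-120 + 9/2) = 4*(-231/2) = -462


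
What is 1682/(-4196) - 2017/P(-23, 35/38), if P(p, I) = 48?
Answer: -2136017/50352 ≈ -42.422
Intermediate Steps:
1682/(-4196) - 2017/P(-23, 35/38) = 1682/(-4196) - 2017/48 = 1682*(-1/4196) - 2017*1/48 = -841/2098 - 2017/48 = -2136017/50352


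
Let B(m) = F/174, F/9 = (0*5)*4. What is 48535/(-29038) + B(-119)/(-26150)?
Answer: -48535/29038 ≈ -1.6714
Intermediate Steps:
F = 0 (F = 9*((0*5)*4) = 9*(0*4) = 9*0 = 0)
B(m) = 0 (B(m) = 0/174 = 0*(1/174) = 0)
48535/(-29038) + B(-119)/(-26150) = 48535/(-29038) + 0/(-26150) = 48535*(-1/29038) + 0*(-1/26150) = -48535/29038 + 0 = -48535/29038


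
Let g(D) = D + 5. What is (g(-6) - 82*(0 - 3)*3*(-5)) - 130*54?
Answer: -10711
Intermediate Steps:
g(D) = 5 + D
(g(-6) - 82*(0 - 3)*3*(-5)) - 130*54 = ((5 - 6) - 82*(0 - 3)*3*(-5)) - 130*54 = (-1 - (-246)*(-15)) - 7020 = (-1 - 82*45) - 7020 = (-1 - 3690) - 7020 = -3691 - 7020 = -10711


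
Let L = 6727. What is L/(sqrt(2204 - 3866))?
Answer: -6727*I*sqrt(1662)/1662 ≈ -165.01*I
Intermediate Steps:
L/(sqrt(2204 - 3866)) = 6727/(sqrt(2204 - 3866)) = 6727/(sqrt(-1662)) = 6727/((I*sqrt(1662))) = 6727*(-I*sqrt(1662)/1662) = -6727*I*sqrt(1662)/1662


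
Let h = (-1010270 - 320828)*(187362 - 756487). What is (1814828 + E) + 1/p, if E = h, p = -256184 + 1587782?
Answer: 1008769327840336645/1331598 ≈ 7.5756e+11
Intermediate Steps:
p = 1331598
h = 757561149250 (h = -1331098*(-569125) = 757561149250)
E = 757561149250
(1814828 + E) + 1/p = (1814828 + 757561149250) + 1/1331598 = 757562964078 + 1/1331598 = 1008769327840336645/1331598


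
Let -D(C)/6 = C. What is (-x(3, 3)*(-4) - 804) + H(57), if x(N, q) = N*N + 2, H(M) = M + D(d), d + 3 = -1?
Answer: -679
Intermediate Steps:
d = -4 (d = -3 - 1 = -4)
D(C) = -6*C
H(M) = 24 + M (H(M) = M - 6*(-4) = M + 24 = 24 + M)
x(N, q) = 2 + N² (x(N, q) = N² + 2 = 2 + N²)
(-x(3, 3)*(-4) - 804) + H(57) = (-(2 + 3²)*(-4) - 804) + (24 + 57) = (-(2 + 9)*(-4) - 804) + 81 = (-1*11*(-4) - 804) + 81 = (-11*(-4) - 804) + 81 = (44 - 804) + 81 = -760 + 81 = -679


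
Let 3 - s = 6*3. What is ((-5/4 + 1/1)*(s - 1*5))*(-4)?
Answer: -20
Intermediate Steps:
s = -15 (s = 3 - 6*3 = 3 - 1*18 = 3 - 18 = -15)
((-5/4 + 1/1)*(s - 1*5))*(-4) = ((-5/4 + 1/1)*(-15 - 1*5))*(-4) = ((-5*¼ + 1*1)*(-15 - 5))*(-4) = ((-5/4 + 1)*(-20))*(-4) = -¼*(-20)*(-4) = 5*(-4) = -20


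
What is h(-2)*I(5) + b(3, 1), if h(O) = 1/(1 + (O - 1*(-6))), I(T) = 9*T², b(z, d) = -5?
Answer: 40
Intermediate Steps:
h(O) = 1/(7 + O) (h(O) = 1/(1 + (O + 6)) = 1/(1 + (6 + O)) = 1/(7 + O))
h(-2)*I(5) + b(3, 1) = (9*5²)/(7 - 2) - 5 = (9*25)/5 - 5 = (⅕)*225 - 5 = 45 - 5 = 40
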